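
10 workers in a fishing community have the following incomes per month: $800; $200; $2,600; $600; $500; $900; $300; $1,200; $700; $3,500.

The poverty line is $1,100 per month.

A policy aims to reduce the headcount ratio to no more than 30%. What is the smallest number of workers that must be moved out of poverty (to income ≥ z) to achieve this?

Currently q = 7 of N = 10 are below the line (H = 0.700).
A headcount ratio of at most 30% allows at most ⌊0.30 × 10⌋ = 3 poor workers.
So at least 7 − 3 = 4 must be lifted.

4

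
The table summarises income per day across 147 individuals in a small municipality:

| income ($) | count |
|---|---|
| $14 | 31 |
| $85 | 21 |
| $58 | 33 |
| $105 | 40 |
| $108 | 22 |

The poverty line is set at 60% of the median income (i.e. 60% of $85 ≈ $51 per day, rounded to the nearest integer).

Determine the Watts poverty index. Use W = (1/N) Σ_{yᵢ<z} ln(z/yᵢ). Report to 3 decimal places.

0.273

Incomes under z: 31×$14 (q = 31 of N = 147).
ln(z/y) terms: ln(51/14) = 1.2928 (×31).
W = 40.075817 / 147 = 0.273.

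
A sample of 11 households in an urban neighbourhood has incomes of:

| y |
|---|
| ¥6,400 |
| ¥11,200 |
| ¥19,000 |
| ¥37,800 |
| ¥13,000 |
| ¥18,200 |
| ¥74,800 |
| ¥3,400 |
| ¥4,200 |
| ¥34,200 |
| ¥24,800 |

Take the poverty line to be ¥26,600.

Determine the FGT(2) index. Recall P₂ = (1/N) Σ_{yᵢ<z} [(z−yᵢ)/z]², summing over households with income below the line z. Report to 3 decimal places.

Incomes under z: ¥3,400, ¥4,200, ¥6,400, ¥11,200, ¥13,000, ¥18,200, ¥19,000, ¥24,800 (q = 8 of N = 11).
Gap ratios (z−y)/z: (26600−3400)/26600 = 0.8722; (26600−4200)/26600 = 0.8421; (26600−6400)/26600 = 0.7594; (26600−11200)/26600 = 0.5789; (26600−13000)/26600 = 0.5113; (26600−18200)/26600 = 0.3158; (26600−19000)/26600 = 0.2857; (26600−24800)/26600 = 0.0677.
Squared: 0.7607; 0.7091; 0.5767; 0.3352; 0.2614; 0.0997; 0.0816; 0.0046.
Sum = 2.829046; P₂ = 2.829046 / 11 = 0.257.

0.257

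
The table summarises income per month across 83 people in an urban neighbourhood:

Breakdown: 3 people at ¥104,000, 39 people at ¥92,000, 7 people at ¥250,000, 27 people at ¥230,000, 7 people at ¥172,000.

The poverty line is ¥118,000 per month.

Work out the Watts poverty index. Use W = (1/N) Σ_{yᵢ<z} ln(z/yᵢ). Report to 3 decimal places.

Below the line: 39×¥92,000, 3×¥104,000 (q = 42 of N = 83).
Log gaps: ln(118000/92000) = 0.2489 (×39); ln(118000/104000) = 0.1263 (×3).
W = 10.085827 / 83 = 0.122.

0.122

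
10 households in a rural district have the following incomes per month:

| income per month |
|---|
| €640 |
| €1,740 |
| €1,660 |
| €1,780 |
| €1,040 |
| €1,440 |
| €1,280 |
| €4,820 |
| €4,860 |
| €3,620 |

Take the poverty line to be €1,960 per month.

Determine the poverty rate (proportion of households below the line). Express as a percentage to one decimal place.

70.0%

7 of the 10 households have income below €1,960.
H = 7/10 = 70.0%.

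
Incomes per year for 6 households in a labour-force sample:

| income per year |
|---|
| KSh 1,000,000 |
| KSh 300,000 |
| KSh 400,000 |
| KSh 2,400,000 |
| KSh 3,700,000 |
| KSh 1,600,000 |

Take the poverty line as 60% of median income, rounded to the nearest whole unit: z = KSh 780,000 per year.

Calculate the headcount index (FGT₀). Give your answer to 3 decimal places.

2 of the 6 households have income below KSh 780,000.
H = 2/6 = 0.333.

0.333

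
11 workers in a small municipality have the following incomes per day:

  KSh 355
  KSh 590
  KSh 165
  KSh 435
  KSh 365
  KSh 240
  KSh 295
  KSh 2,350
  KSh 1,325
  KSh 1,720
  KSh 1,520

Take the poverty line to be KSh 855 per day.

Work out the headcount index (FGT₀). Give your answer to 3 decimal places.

0.636

7 of the 11 workers have income below KSh 855.
H = 7/11 = 0.636.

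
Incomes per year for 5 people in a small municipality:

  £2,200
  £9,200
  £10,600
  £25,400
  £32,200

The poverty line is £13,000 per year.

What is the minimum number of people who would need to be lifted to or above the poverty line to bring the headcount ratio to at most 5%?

Currently q = 3 of N = 5 are below the line (H = 0.600).
A headcount ratio of at most 5% allows at most ⌊0.05 × 5⌋ = 0 poor people.
So at least 3 − 0 = 3 must be lifted.

3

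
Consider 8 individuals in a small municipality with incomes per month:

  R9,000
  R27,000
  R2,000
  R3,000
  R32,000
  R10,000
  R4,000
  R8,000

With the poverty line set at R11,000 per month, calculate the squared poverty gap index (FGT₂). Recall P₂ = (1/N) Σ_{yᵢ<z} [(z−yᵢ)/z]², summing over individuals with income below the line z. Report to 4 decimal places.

0.2149

Poor units: R2,000, R3,000, R4,000, R8,000, R9,000, R10,000 (q = 6 of N = 8).
Relative gaps: (11000−2000)/11000 = 0.8182; (11000−3000)/11000 = 0.7273; (11000−4000)/11000 = 0.6364; (11000−8000)/11000 = 0.2727; (11000−9000)/11000 = 0.1818; (11000−10000)/11000 = 0.0909.
Squared: 0.6694; 0.5289; 0.4050; 0.0744; 0.0331; 0.0083.
Sum = 1.719008; P₂ = 1.719008 / 8 = 0.2149.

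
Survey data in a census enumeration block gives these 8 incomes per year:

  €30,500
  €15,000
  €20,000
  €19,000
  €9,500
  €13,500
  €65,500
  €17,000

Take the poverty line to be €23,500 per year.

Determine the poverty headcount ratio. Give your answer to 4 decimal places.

0.7500

6 of the 8 people have income below €23,500.
H = 6/8 = 0.7500.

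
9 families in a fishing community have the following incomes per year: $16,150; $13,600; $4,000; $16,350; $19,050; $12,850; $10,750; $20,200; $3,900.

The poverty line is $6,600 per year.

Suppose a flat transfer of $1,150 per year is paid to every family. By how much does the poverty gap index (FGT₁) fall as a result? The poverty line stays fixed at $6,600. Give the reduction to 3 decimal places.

0.039

Before: below the line — $3,900, $4,000; poverty gap index (FGT₁) = 0.08923.
After the $1,150 transfer: below the line — $5,050, $5,150; poverty gap index (FGT₁) = 0.05051.
Reduction = 0.08923 − 0.05051 = 0.039.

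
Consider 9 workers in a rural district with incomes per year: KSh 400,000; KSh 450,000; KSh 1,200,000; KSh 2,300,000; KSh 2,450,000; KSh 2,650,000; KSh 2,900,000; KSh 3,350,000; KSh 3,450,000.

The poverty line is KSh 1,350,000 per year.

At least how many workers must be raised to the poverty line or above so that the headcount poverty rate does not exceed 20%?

Currently q = 3 of N = 9 are below the line (H = 0.333).
A headcount ratio of at most 20% allows at most ⌊0.20 × 9⌋ = 1 poor workers.
So at least 3 − 1 = 2 must be lifted.

2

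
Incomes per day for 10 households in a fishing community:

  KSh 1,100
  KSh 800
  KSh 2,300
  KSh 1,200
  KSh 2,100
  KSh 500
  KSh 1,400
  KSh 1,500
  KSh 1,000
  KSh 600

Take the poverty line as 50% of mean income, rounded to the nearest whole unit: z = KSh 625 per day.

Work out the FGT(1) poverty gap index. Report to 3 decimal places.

Below z: KSh 500, KSh 600 (q = 2 of N = 10).
Normalized shortfalls: (625−500)/625 = 0.2000; (625−600)/625 = 0.0400.
Sum of shortfalls = 0.240000; P₁ averages over all N: 0.240000 / 10 = 0.024.

0.024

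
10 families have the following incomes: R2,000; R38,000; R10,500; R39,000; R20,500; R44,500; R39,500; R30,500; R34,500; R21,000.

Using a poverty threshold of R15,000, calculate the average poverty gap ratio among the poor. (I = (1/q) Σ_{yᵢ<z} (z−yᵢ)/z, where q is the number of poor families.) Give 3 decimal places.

0.583

Poor units: R2,000, R10,500 (q = 2 of N = 10).
Relative gaps: 0.8667, 0.3000; sum = 1.166667.
The income-gap ratio divides by q (the poor only): 1.166667 / 2 = 0.583.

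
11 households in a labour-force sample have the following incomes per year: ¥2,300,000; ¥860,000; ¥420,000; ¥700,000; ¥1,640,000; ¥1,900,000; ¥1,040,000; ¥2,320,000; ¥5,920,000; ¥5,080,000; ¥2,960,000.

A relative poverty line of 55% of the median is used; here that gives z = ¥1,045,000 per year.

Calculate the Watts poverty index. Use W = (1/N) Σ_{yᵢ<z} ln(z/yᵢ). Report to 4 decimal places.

0.1374

Below the line: ¥420,000, ¥700,000, ¥860,000, ¥1,040,000 (q = 4 of N = 11).
Log shortfalls: ln(1045000/420000) = 0.9115; ln(1045000/700000) = 0.4007; ln(1045000/860000) = 0.1948; ln(1045000/1040000) = 0.0048.
W = 1.511845 / 11 = 0.1374.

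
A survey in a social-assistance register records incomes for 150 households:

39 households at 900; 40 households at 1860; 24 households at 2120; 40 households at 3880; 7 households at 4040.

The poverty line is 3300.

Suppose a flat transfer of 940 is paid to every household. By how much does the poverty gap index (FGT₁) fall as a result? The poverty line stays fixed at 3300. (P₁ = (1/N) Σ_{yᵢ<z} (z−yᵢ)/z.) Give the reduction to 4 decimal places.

Before: below the line — 39×900, 40×1860, 24×2120; poverty gap index (FGT₁) = 0.362667.
After the 940 transfer: below the line — 39×1840, 40×2800, 24×3060; poverty gap index (FGT₁) = 0.167071.
Reduction = 0.362667 − 0.167071 = 0.1956.

0.1956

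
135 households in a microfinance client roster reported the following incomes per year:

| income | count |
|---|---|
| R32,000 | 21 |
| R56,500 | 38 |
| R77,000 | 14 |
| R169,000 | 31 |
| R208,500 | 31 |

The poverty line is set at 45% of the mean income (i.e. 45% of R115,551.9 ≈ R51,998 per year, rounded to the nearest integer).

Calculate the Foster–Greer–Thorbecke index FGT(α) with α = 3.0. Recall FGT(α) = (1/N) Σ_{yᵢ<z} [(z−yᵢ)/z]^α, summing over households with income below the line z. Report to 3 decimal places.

Incomes under z: 21×R32,000 (q = 21 of N = 135).
Gap ratios (z−y)/z: (51998−32000)/51998 = 0.3846 (×21).
Raised to α = 3.0: 0.05689 (×21).
Sum = 1.194591; FGT(3.0) = 1.194591 / 135 = 0.009.

0.009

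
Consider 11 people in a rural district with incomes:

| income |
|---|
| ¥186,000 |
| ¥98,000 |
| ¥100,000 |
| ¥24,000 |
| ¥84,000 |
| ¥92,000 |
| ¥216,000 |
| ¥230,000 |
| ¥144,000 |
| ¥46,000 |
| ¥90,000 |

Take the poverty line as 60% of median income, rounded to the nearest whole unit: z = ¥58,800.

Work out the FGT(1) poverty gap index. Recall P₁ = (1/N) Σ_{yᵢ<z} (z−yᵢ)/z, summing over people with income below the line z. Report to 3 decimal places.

0.074

Below the line: ¥24,000, ¥46,000 (q = 2 of N = 11).
Shortfall ratios: (58800−24000)/58800 = 0.5918; (58800−46000)/58800 = 0.2177.
Σ = 0.809524. Dividing by the full population N = 11 gives P₁ = 0.074.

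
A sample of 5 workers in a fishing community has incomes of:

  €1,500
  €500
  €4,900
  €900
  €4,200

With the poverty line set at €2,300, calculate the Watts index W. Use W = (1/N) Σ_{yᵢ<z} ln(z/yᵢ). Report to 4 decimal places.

0.5784

Below z: €500, €900, €1,500 (q = 3 of N = 5).
ln(z/y) terms: ln(2300/500) = 1.5261; ln(2300/900) = 0.9383; ln(2300/1500) = 0.4274.
W = 2.891770 / 5 = 0.5784.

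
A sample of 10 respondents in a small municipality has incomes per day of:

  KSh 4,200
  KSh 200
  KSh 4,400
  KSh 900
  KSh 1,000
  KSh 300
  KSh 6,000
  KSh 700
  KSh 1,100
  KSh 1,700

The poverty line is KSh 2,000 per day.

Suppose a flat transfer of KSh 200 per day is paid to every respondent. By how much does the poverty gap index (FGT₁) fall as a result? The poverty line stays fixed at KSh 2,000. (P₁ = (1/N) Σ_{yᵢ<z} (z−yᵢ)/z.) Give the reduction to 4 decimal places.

Before: below the line — KSh 200, KSh 300, KSh 700, KSh 900, KSh 1,000, KSh 1,100, KSh 1,700; poverty gap index (FGT₁) = 0.405000.
After the KSh 200 transfer: below the line — KSh 400, KSh 500, KSh 900, KSh 1,100, KSh 1,200, KSh 1,300, KSh 1,900; poverty gap index (FGT₁) = 0.335000.
Reduction = 0.405000 − 0.335000 = 0.0700.

0.0700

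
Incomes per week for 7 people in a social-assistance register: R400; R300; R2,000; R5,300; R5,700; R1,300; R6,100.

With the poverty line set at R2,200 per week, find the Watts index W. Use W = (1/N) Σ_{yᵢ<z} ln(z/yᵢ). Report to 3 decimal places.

Below z: R300, R400, R1,300, R2,000 (q = 4 of N = 7).
Log shortfalls: ln(2200/300) = 1.9924; ln(2200/400) = 1.7047; ln(2200/1300) = 0.5261; ln(2200/2000) = 0.0953.
W = 4.318582 / 7 = 0.617.

0.617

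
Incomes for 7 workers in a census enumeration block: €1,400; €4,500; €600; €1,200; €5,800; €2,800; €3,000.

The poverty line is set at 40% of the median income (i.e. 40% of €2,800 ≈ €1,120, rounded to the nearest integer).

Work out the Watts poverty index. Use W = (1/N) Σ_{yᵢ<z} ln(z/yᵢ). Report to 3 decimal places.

Incomes under z: €600 (q = 1 of N = 7).
Log shortfalls: ln(1120/600) = 0.6242.
W = 0.624154 / 7 = 0.089.

0.089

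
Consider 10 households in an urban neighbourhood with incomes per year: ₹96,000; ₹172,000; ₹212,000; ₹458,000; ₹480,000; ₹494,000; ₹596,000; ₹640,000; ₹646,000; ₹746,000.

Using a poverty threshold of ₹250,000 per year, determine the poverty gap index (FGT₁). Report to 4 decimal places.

0.1080

Incomes under z: ₹96,000, ₹172,000, ₹212,000 (q = 3 of N = 10).
Shortfall ratios: (250000−96000)/250000 = 0.6160; (250000−172000)/250000 = 0.3120; (250000−212000)/250000 = 0.1520.
Σ = 1.080000. Dividing by the full population N = 10 gives P₁ = 0.1080.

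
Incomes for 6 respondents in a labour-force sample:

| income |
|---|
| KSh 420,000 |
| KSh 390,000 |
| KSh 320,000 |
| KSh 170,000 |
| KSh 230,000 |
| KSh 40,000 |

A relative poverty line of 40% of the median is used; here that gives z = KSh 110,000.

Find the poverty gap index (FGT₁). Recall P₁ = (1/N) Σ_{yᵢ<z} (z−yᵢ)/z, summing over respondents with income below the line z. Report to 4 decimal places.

0.1061

Incomes under z: KSh 40,000 (q = 1 of N = 6).
Gap ratios (z−y)/z: (110000−40000)/110000 = 0.6364.
Sum of shortfalls = 0.636364; P₁ averages over all N: 0.636364 / 6 = 0.1061.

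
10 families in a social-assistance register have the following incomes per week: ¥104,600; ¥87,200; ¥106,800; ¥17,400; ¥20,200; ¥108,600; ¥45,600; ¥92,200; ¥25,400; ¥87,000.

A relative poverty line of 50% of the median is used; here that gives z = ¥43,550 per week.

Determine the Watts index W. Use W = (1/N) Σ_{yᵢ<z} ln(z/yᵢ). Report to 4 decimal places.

Poor units: ¥17,400, ¥20,200, ¥25,400 (q = 3 of N = 10).
Log gaps: ln(43550/17400) = 0.9174; ln(43550/20200) = 0.7682; ln(43550/25400) = 0.5392.
W = 2.224827 / 10 = 0.2225.

0.2225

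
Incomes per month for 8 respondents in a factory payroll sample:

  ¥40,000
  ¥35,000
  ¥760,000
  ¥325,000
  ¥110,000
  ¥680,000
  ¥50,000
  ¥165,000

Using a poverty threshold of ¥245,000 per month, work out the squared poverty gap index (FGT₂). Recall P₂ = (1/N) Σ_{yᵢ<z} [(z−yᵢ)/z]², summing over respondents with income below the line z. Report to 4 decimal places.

0.3098

Incomes under z: ¥35,000, ¥40,000, ¥50,000, ¥110,000, ¥165,000 (q = 5 of N = 8).
Shortfall ratios: (245000−35000)/245000 = 0.8571; (245000−40000)/245000 = 0.8367; (245000−50000)/245000 = 0.7959; (245000−110000)/245000 = 0.5510; (245000−165000)/245000 = 0.3265.
Squared: 0.7347; 0.7001; 0.6335; 0.3036; 0.1066.
Sum = 2.478551; P₂ = 2.478551 / 8 = 0.3098.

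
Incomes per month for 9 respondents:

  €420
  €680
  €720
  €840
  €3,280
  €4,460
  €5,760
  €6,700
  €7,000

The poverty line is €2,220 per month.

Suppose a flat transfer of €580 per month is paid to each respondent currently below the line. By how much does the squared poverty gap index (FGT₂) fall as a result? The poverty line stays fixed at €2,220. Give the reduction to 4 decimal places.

0.1323

Before: below the line — €420, €680, €720, €840; squared poverty gap index (FGT₂) = 0.220175.
After the €580 transfer: below the line — €1,000, €1,260, €1,300, €1,420; squared poverty gap index (FGT₂) = 0.087845.
Reduction = 0.220175 − 0.087845 = 0.1323.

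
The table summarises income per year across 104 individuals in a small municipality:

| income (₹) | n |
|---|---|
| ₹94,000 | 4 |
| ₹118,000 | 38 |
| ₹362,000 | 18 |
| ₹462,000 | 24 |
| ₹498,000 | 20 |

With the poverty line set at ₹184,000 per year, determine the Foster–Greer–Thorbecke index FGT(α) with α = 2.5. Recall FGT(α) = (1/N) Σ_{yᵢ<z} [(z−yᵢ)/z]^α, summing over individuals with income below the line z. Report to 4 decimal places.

Below z: 4×₹94,000, 38×₹118,000 (q = 42 of N = 104).
Relative gaps: (184000−94000)/184000 = 0.4891 (×4); (184000−118000)/184000 = 0.3587 (×38).
Raised to α = 2.5: 0.16733 (×4); 0.07706 (×38).
Sum = 3.597489; FGT(2.5) = 3.597489 / 104 = 0.0346.

0.0346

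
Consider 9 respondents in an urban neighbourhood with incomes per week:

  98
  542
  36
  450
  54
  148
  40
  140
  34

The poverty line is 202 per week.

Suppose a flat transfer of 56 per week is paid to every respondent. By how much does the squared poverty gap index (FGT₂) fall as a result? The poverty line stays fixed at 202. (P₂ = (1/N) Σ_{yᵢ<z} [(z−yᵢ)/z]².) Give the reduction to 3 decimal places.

Before: below the line — 34, 36, 40, 54, 98, 140, 148; squared poverty gap index (FGT₂) = 0.33086.
After the 56 transfer: below the line — 90, 92, 96, 110, 154, 196; squared poverty gap index (FGT₂) = 0.12712.
Reduction = 0.33086 − 0.12712 = 0.204.

0.204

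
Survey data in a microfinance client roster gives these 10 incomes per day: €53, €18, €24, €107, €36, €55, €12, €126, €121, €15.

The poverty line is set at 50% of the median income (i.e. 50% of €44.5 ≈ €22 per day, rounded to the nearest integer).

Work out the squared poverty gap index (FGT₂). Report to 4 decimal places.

0.0341

Incomes under z: €12, €15, €18 (q = 3 of N = 10).
Normalized shortfalls: (22−12)/22 = 0.4545; (22−15)/22 = 0.3182; (22−18)/22 = 0.1818.
Squared: 0.2066; 0.1012; 0.0331.
Sum = 0.340909; P₂ = 0.340909 / 10 = 0.0341.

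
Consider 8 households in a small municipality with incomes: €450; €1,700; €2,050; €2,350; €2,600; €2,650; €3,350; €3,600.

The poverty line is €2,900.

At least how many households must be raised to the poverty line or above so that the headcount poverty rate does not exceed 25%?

Currently q = 6 of N = 8 are below the line (H = 0.750).
A headcount ratio of at most 25% allows at most ⌊0.25 × 8⌋ = 2 poor households.
So at least 6 − 2 = 4 must be lifted.

4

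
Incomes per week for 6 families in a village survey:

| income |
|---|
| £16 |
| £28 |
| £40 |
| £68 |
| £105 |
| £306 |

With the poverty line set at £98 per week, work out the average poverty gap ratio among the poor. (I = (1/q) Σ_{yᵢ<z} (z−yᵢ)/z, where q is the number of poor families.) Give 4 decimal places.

0.6122

Below the line: £16, £28, £40, £68 (q = 4 of N = 6).
Relative gaps: 0.8367, 0.7143, 0.5918, 0.3061; sum = 2.448980.
The income-gap ratio divides by q (the poor only): 2.448980 / 4 = 0.6122.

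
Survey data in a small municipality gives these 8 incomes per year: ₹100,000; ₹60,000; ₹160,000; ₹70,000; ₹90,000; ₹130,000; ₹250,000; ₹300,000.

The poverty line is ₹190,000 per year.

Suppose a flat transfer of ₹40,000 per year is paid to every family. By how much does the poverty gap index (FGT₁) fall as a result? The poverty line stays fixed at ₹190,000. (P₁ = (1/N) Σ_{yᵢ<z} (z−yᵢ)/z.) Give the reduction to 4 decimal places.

0.1513

Before: below the line — ₹60,000, ₹70,000, ₹90,000, ₹100,000, ₹130,000, ₹160,000; poverty gap index (FGT₁) = 0.348684.
After the ₹40,000 transfer: below the line — ₹100,000, ₹110,000, ₹130,000, ₹140,000, ₹170,000; poverty gap index (FGT₁) = 0.197368.
Reduction = 0.348684 − 0.197368 = 0.1513.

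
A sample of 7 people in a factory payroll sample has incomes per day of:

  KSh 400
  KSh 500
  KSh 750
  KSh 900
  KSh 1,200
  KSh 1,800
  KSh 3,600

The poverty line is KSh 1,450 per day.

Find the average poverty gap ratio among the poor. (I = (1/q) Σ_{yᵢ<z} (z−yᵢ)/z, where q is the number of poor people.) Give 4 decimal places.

0.4828

Below z: KSh 400, KSh 500, KSh 750, KSh 900, KSh 1,200 (q = 5 of N = 7).
Relative gaps: 0.7241, 0.6552, 0.4828, 0.3793, 0.1724; sum = 2.413793.
I averages over the q = 5 poor units only: 2.413793 / 5 = 0.4828.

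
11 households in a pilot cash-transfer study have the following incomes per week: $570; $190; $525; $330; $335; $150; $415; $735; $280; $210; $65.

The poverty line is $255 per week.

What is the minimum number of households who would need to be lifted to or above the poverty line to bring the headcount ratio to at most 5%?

Currently q = 4 of N = 11 are below the line (H = 0.364).
A headcount ratio of at most 5% allows at most ⌊0.05 × 11⌋ = 0 poor households.
So at least 4 − 0 = 4 must be lifted.

4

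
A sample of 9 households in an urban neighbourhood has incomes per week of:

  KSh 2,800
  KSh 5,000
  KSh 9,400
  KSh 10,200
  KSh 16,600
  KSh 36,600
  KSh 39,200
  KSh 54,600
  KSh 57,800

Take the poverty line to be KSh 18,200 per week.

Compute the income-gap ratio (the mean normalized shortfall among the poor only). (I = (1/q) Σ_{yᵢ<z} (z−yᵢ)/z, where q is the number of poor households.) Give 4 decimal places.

Incomes under z: KSh 2,800, KSh 5,000, KSh 9,400, KSh 10,200, KSh 16,600 (q = 5 of N = 9).
Relative gaps: 0.8462, 0.7253, 0.4835, 0.4396, 0.0879; sum = 2.582418.
The income-gap ratio divides by q (the poor only): 2.582418 / 5 = 0.5165.

0.5165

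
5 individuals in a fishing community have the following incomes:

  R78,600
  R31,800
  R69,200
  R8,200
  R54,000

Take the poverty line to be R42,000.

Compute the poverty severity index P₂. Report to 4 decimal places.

0.1413

Below the line: R8,200, R31,800 (q = 2 of N = 5).
Relative gaps: (42000−8200)/42000 = 0.8048; (42000−31800)/42000 = 0.2429.
Squared: 0.6476; 0.0590.
Sum = 0.706621; P₂ = 0.706621 / 5 = 0.1413.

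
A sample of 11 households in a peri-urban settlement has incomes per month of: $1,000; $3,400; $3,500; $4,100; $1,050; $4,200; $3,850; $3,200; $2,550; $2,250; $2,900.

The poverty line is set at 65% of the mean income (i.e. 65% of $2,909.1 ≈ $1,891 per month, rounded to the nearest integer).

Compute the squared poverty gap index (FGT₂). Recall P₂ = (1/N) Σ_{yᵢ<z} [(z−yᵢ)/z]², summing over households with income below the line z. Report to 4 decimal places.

Incomes under z: $1,000, $1,050 (q = 2 of N = 11).
Normalized shortfalls: (1891−1000)/1891 = 0.4712; (1891−1050)/1891 = 0.4447.
Squared: 0.2220; 0.1978.
Sum = 0.419802; P₂ = 0.419802 / 11 = 0.0382.

0.0382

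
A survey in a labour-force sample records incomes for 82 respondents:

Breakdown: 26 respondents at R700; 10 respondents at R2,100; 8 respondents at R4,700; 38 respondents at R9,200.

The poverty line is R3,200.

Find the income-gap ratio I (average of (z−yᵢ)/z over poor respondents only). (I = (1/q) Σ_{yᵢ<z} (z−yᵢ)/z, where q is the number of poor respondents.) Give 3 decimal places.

0.660

Incomes under z: 26×R700, 10×R2,100 (q = 36 of N = 82).
Relative gaps: 0.7812 (×26), 0.3438 (×10); sum = 23.750000.
I averages over the q = 36 poor units only: 23.750000 / 36 = 0.660.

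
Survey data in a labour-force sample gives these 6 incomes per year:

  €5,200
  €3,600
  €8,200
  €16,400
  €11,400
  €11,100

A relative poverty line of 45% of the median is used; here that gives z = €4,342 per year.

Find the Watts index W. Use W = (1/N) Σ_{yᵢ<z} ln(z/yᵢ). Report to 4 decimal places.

0.0312

Below the line: €3,600 (q = 1 of N = 6).
Log gaps: ln(4342/3600) = 0.1874.
W = 0.187401 / 6 = 0.0312.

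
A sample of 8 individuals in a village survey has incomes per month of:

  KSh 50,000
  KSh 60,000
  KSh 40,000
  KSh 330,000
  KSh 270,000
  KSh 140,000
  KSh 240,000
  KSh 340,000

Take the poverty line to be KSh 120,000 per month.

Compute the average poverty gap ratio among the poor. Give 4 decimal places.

Below z: KSh 40,000, KSh 50,000, KSh 60,000 (q = 3 of N = 8).
Shortfall ratios (z−y)/z: 0.6667, 0.5833, 0.5000; sum = 1.750000.
I averages over the q = 3 poor units only: 1.750000 / 3 = 0.5833.

0.5833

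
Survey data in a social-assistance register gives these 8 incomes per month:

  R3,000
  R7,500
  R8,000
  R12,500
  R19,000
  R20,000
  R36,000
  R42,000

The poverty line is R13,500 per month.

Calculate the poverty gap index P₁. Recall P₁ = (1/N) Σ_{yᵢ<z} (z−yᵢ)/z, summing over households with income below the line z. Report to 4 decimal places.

Below the line: R3,000, R7,500, R8,000, R12,500 (q = 4 of N = 8).
Gap ratios (z−y)/z: (13500−3000)/13500 = 0.7778; (13500−7500)/13500 = 0.4444; (13500−8000)/13500 = 0.4074; (13500−12500)/13500 = 0.0741.
Sum of shortfalls = 1.703704; P₁ averages over all N: 1.703704 / 8 = 0.2130.

0.2130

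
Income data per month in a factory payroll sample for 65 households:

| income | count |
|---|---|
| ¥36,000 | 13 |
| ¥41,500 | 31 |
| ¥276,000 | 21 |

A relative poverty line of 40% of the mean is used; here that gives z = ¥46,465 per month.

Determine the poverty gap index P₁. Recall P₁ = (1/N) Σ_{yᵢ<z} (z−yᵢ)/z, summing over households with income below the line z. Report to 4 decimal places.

Incomes under z: 13×¥36,000, 31×¥41,500 (q = 44 of N = 65).
Shortfall ratios: (46465−36000)/46465 = 0.2252 (×13); (46465−41500)/46465 = 0.1069 (×31).
Sum of shortfalls = 6.240396; P₁ averages over all N: 6.240396 / 65 = 0.0960.

0.0960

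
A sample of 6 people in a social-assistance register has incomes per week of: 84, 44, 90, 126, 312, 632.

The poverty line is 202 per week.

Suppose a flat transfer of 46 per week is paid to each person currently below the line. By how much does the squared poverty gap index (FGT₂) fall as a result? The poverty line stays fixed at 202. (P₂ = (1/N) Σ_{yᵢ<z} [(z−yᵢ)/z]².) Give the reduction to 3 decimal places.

Before: below the line — 44, 84, 90, 126; squared poverty gap index (FGT₂) = 0.23367.
After the 46 transfer: below the line — 90, 130, 136, 172; squared poverty gap index (FGT₂) = 0.09388.
Reduction = 0.23367 − 0.09388 = 0.140.

0.140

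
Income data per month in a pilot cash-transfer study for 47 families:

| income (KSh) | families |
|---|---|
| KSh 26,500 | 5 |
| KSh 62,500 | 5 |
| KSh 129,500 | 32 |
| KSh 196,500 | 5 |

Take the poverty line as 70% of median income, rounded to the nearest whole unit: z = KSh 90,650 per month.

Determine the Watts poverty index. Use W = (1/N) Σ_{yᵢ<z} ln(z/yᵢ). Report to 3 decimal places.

Below the line: 5×KSh 26,500, 5×KSh 62,500 (q = 10 of N = 47).
Log gaps: ln(90650/26500) = 1.2299 (×5); ln(90650/62500) = 0.3718 (×5).
W = 8.008503 / 47 = 0.170.

0.170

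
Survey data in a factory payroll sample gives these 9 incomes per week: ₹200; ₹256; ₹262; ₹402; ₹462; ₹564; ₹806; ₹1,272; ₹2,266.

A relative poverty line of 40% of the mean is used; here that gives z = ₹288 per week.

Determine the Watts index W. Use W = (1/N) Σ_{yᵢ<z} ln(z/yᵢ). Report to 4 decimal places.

Poor units: ₹200, ₹256, ₹262 (q = 3 of N = 9).
Log shortfalls: ln(288/200) = 0.3646; ln(288/256) = 0.1178; ln(288/262) = 0.0946.
W = 0.577042 / 9 = 0.0641.

0.0641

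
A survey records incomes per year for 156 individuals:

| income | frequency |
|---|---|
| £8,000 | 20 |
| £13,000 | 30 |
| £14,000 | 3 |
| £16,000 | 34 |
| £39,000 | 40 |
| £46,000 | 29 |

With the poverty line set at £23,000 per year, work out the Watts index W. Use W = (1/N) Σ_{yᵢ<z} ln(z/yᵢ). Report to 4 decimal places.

0.3338

Below the line: 20×£8,000, 30×£13,000, 3×£14,000, 34×£16,000 (q = 87 of N = 156).
Log shortfalls: ln(23000/8000) = 1.0561 (×20); ln(23000/13000) = 0.5705 (×30); ln(23000/14000) = 0.4964 (×3); ln(23000/16000) = 0.3629 (×34).
W = 52.065497 / 156 = 0.3338.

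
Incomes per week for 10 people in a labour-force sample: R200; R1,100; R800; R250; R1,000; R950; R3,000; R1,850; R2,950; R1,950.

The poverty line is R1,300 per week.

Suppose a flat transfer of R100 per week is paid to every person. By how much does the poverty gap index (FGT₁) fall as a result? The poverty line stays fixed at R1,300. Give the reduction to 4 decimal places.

Before: below the line — R200, R250, R800, R950, R1,000, R1,100; poverty gap index (FGT₁) = 0.269231.
After the R100 transfer: below the line — R300, R350, R900, R1,050, R1,100, R1,200; poverty gap index (FGT₁) = 0.223077.
Reduction = 0.269231 − 0.223077 = 0.0462.

0.0462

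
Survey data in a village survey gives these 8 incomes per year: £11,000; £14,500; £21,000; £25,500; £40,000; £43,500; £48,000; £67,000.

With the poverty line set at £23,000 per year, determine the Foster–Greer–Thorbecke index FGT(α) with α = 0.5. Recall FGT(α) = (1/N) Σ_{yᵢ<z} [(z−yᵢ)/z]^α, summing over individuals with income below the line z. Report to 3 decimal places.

Incomes under z: £11,000, £14,500, £21,000 (q = 3 of N = 8).
Gap ratios (z−y)/z: (23000−11000)/23000 = 0.5217; (23000−14500)/23000 = 0.3696; (23000−21000)/23000 = 0.0870.
Raised to α = 0.5: 0.72232; 0.60792; 0.29488.
Sum = 1.625118; FGT(0.5) = 1.625118 / 8 = 0.203.

0.203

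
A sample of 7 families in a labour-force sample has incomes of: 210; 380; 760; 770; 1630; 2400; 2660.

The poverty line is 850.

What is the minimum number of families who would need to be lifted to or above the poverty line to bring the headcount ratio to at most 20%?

3

Currently q = 4 of N = 7 are below the line (H = 0.571).
A headcount ratio of at most 20% allows at most ⌊0.20 × 7⌋ = 1 poor families.
So at least 4 − 1 = 3 must be lifted.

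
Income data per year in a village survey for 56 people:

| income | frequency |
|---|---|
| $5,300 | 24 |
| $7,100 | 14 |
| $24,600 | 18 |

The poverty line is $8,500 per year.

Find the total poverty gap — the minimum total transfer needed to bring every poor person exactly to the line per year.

$96,400

Below z: 24×$5,300, 14×$7,100 (q = 38 of N = 56).
Individual gaps: 24×(8500−5300) = 76800; 14×(8500−7100) = 19600.
Aggregate gap = $96,400.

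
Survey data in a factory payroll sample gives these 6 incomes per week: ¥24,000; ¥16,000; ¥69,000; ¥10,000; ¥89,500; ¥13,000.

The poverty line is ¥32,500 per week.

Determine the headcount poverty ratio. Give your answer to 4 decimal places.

0.6667

4 of the 6 respondents have income below ¥32,500.
H = 4/6 = 0.6667.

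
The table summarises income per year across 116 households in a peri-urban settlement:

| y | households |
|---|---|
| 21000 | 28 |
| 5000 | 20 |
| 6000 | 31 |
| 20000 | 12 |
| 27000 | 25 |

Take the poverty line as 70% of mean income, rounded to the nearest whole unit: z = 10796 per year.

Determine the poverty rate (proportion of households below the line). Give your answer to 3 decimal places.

0.440

51 of the 116 households have income below 10796.
H = 51/116 = 0.440.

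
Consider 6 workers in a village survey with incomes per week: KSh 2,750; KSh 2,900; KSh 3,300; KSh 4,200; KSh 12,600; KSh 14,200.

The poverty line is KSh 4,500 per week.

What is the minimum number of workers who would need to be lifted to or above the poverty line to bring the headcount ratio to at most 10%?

Currently q = 4 of N = 6 are below the line (H = 0.667).
A headcount ratio of at most 10% allows at most ⌊0.10 × 6⌋ = 0 poor workers.
So at least 4 − 0 = 4 must be lifted.

4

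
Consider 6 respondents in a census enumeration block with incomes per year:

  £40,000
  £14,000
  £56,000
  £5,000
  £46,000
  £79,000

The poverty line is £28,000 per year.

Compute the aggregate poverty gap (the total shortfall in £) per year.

£37,000

Below the line: £5,000, £14,000 (q = 2 of N = 6).
Individual gaps: 28000−5000 = 23000; 28000−14000 = 14000.
Aggregate gap = £37,000.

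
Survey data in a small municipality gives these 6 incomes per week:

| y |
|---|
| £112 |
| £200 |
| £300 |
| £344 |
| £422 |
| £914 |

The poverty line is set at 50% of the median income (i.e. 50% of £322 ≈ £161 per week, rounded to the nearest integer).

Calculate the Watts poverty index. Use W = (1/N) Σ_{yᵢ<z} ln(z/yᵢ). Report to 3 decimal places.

Incomes under z: £112 (q = 1 of N = 6).
Log gaps: ln(161/112) = 0.3629.
W = 0.362905 / 6 = 0.060.

0.060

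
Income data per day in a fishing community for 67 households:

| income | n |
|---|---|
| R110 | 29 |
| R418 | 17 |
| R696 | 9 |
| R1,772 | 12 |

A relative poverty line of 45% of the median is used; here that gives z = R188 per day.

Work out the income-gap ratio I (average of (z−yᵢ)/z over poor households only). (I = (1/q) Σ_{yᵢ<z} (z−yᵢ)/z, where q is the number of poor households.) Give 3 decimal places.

0.415

Poor units: 29×R110 (q = 29 of N = 67).
Relative gaps: 0.4149 (×29); sum = 12.031915.
I averages over the q = 29 poor units only: 12.031915 / 29 = 0.415.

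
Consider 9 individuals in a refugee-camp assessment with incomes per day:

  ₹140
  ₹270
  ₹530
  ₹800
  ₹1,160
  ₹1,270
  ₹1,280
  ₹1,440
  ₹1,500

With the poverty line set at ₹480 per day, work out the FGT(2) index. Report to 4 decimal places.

Poor units: ₹140, ₹270 (q = 2 of N = 9).
Normalized shortfalls: (480−140)/480 = 0.7083; (480−270)/480 = 0.4375.
Squared: 0.5017; 0.1914.
Sum = 0.693142; P₂ = 0.693142 / 9 = 0.0770.

0.0770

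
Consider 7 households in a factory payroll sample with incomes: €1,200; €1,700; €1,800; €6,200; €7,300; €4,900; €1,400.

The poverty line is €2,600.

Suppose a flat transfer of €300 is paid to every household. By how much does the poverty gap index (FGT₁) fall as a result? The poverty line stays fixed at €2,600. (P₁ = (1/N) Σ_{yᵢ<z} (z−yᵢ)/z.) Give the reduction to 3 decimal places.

Before: below the line — €1,200, €1,400, €1,700, €1,800; poverty gap index (FGT₁) = 0.23626.
After the €300 transfer: below the line — €1,500, €1,700, €2,000, €2,100; poverty gap index (FGT₁) = 0.17033.
Reduction = 0.23626 − 0.17033 = 0.066.

0.066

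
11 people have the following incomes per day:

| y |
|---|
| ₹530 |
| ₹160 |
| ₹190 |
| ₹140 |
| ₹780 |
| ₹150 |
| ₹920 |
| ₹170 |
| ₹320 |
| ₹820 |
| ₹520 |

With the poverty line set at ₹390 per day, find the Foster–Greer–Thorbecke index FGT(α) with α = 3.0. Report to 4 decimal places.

Below z: ₹140, ₹150, ₹160, ₹170, ₹190, ₹320 (q = 6 of N = 11).
Normalized shortfalls: (390−140)/390 = 0.6410; (390−150)/390 = 0.6154; (390−160)/390 = 0.5897; (390−170)/390 = 0.5641; (390−190)/390 = 0.5128; (390−320)/390 = 0.1795.
Raised to α = 3.0: 0.26341; 0.23305; 0.20511; 0.17950; 0.13486; 0.00578.
Sum = 1.021713; FGT(3.0) = 1.021713 / 11 = 0.0929.

0.0929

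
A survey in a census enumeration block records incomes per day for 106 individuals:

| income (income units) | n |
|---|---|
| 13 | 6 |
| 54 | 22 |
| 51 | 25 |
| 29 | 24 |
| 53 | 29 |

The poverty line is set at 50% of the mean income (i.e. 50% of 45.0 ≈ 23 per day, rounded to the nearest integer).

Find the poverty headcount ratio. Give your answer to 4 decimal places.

0.0566

6 of the 106 individuals have income below 23.
H = 6/106 = 0.0566.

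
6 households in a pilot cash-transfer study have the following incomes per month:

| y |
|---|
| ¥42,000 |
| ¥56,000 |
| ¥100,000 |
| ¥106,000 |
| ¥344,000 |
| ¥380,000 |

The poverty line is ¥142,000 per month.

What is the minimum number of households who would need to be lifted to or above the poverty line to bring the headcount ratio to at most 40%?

4 of the 6 households are poor, so H = 4/6 = 0.667.
A headcount ratio of at most 40% allows at most ⌊0.40 × 6⌋ = 2 poor households.
So at least 4 − 2 = 2 must be lifted.

2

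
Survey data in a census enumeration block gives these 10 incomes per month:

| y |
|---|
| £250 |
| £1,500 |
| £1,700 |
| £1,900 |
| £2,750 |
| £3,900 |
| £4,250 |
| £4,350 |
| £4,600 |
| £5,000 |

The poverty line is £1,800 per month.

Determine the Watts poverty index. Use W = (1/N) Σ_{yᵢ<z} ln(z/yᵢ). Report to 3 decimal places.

0.221

Below z: £250, £1,500, £1,700 (q = 3 of N = 10).
Log shortfalls: ln(1800/250) = 1.9741; ln(1800/1500) = 0.1823; ln(1800/1700) = 0.0572.
W = 2.213561 / 10 = 0.221.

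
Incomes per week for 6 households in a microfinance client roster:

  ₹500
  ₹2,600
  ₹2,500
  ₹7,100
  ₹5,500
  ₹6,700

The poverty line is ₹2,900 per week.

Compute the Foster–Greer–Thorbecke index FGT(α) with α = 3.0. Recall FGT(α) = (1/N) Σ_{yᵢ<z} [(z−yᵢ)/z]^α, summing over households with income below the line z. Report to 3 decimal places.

Below the line: ₹500, ₹2,500, ₹2,600 (q = 3 of N = 6).
Normalized shortfalls: (2900−500)/2900 = 0.8276; (2900−2500)/2900 = 0.1379; (2900−2600)/2900 = 0.1034.
Raised to α = 3.0: 0.56681; 0.00262; 0.00111.
Sum = 0.570544; FGT(3.0) = 0.570544 / 6 = 0.095.

0.095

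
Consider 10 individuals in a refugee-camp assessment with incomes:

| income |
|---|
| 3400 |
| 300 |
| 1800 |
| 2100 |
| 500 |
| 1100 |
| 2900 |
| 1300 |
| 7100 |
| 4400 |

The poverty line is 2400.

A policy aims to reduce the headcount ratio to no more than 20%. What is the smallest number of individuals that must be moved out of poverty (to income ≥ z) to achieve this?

4

Currently q = 6 of N = 10 are below the line (H = 0.600).
A headcount ratio of at most 20% allows at most ⌊0.20 × 10⌋ = 2 poor individuals.
So at least 6 − 2 = 4 must be lifted.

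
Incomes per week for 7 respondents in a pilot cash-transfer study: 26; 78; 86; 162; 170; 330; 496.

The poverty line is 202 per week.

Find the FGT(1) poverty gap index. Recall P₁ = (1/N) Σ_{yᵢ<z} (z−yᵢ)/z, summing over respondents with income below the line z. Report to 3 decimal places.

0.345

Poor units: 26, 78, 86, 162, 170 (q = 5 of N = 7).
Relative gaps: (202−26)/202 = 0.8713; (202−78)/202 = 0.6139; (202−86)/202 = 0.5743; (202−162)/202 = 0.1980; (202−170)/202 = 0.1584.
Σ = 2.415842. Dividing by the full population N = 7 gives P₁ = 0.345.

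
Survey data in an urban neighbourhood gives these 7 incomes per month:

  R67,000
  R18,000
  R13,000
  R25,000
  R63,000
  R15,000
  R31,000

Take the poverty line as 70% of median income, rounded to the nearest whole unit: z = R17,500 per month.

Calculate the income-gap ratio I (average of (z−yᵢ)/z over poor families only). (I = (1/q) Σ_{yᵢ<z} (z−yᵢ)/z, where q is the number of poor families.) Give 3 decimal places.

0.200

Poor units: R13,000, R15,000 (q = 2 of N = 7).
Relative gaps: 0.2571, 0.1429; sum = 0.400000.
The income-gap ratio divides by q (the poor only): 0.400000 / 2 = 0.200.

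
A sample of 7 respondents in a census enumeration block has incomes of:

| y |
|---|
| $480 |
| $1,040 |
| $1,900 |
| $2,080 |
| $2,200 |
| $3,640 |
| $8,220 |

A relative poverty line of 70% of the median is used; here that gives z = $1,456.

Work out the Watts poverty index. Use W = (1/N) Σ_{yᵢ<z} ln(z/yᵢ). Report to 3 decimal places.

0.207

Incomes under z: $480, $1,040 (q = 2 of N = 7).
ln(z/y) terms: ln(1456/480) = 1.1097; ln(1456/1040) = 0.3365.
W = 1.446134 / 7 = 0.207.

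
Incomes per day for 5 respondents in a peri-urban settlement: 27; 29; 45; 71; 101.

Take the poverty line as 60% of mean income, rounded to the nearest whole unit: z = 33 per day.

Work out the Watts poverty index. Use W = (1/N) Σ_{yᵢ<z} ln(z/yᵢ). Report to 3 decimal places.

0.066

Poor units: 27, 29 (q = 2 of N = 5).
ln(z/y) terms: ln(33/27) = 0.2007; ln(33/29) = 0.1292.
W = 0.329882 / 5 = 0.066.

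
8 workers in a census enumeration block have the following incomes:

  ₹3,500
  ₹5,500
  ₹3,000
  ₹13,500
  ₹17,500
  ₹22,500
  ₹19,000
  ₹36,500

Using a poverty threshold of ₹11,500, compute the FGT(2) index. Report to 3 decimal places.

Poor units: ₹3,000, ₹3,500, ₹5,500 (q = 3 of N = 8).
Gap ratios (z−y)/z: (11500−3000)/11500 = 0.7391; (11500−3500)/11500 = 0.6957; (11500−5500)/11500 = 0.5217.
Squared: 0.5463; 0.4839; 0.2722.
Sum = 1.302457; P₂ = 1.302457 / 8 = 0.163.

0.163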